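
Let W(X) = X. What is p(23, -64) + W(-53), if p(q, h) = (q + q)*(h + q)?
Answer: -1939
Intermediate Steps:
p(q, h) = 2*q*(h + q) (p(q, h) = (2*q)*(h + q) = 2*q*(h + q))
p(23, -64) + W(-53) = 2*23*(-64 + 23) - 53 = 2*23*(-41) - 53 = -1886 - 53 = -1939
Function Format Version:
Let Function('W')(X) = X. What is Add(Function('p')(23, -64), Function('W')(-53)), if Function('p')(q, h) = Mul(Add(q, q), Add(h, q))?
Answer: -1939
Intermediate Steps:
Function('p')(q, h) = Mul(2, q, Add(h, q)) (Function('p')(q, h) = Mul(Mul(2, q), Add(h, q)) = Mul(2, q, Add(h, q)))
Add(Function('p')(23, -64), Function('W')(-53)) = Add(Mul(2, 23, Add(-64, 23)), -53) = Add(Mul(2, 23, -41), -53) = Add(-1886, -53) = -1939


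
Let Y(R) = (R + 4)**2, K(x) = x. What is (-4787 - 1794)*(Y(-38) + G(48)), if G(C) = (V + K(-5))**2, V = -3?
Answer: -8028820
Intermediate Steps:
Y(R) = (4 + R)**2
G(C) = 64 (G(C) = (-3 - 5)**2 = (-8)**2 = 64)
(-4787 - 1794)*(Y(-38) + G(48)) = (-4787 - 1794)*((4 - 38)**2 + 64) = -6581*((-34)**2 + 64) = -6581*(1156 + 64) = -6581*1220 = -8028820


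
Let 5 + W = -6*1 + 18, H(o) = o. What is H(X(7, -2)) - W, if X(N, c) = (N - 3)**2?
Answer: 9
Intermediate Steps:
X(N, c) = (-3 + N)**2
W = 7 (W = -5 + (-6*1 + 18) = -5 + (-6 + 18) = -5 + 12 = 7)
H(X(7, -2)) - W = (-3 + 7)**2 - 1*7 = 4**2 - 7 = 16 - 7 = 9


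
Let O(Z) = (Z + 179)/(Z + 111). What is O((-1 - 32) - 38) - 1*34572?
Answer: -345693/10 ≈ -34569.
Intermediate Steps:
O(Z) = (179 + Z)/(111 + Z)
O((-1 - 32) - 38) - 1*34572 = (179 + ((-1 - 32) - 38))/(111 + ((-1 - 32) - 38)) - 1*34572 = (179 + (-33 - 38))/(111 + (-33 - 38)) - 34572 = (179 - 71)/(111 - 71) - 34572 = 108/40 - 34572 = (1/40)*108 - 34572 = 27/10 - 34572 = -345693/10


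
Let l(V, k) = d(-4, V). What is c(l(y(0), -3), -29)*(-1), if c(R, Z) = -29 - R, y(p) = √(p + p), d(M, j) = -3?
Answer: 26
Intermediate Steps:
y(p) = √2*√p (y(p) = √(2*p) = √2*√p)
l(V, k) = -3
c(l(y(0), -3), -29)*(-1) = (-29 - 1*(-3))*(-1) = (-29 + 3)*(-1) = -26*(-1) = 26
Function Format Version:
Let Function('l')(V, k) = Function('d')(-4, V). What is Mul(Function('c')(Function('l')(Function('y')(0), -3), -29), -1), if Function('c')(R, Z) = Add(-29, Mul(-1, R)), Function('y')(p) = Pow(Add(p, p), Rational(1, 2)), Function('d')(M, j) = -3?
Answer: 26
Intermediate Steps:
Function('y')(p) = Mul(Pow(2, Rational(1, 2)), Pow(p, Rational(1, 2))) (Function('y')(p) = Pow(Mul(2, p), Rational(1, 2)) = Mul(Pow(2, Rational(1, 2)), Pow(p, Rational(1, 2))))
Function('l')(V, k) = -3
Mul(Function('c')(Function('l')(Function('y')(0), -3), -29), -1) = Mul(Add(-29, Mul(-1, -3)), -1) = Mul(Add(-29, 3), -1) = Mul(-26, -1) = 26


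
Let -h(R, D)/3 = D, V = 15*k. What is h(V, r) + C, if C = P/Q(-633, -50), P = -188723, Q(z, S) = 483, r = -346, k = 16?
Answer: 312631/483 ≈ 647.27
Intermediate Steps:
V = 240 (V = 15*16 = 240)
h(R, D) = -3*D
C = -188723/483 ≈ -390.73
h(V, r) + C = -3*(-346) - 188723/483 = 1038 - 188723/483 = 312631/483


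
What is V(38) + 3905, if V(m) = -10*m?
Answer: 3525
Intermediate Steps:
V(38) + 3905 = -10*38 + 3905 = -380 + 3905 = 3525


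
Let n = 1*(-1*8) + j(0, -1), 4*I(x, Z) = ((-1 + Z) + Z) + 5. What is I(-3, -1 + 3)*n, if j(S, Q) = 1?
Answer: -14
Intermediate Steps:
I(x, Z) = 1 + Z/2 (I(x, Z) = (((-1 + Z) + Z) + 5)/4 = ((-1 + 2*Z) + 5)/4 = (4 + 2*Z)/4 = 1 + Z/2)
n = -7 (n = 1*(-1*8) + 1 = 1*(-8) + 1 = -8 + 1 = -7)
I(-3, -1 + 3)*n = (1 + (-1 + 3)/2)*(-7) = (1 + (½)*2)*(-7) = (1 + 1)*(-7) = 2*(-7) = -14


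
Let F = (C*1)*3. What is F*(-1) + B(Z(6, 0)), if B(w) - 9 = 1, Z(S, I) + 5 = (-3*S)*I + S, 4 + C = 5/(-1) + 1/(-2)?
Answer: 77/2 ≈ 38.500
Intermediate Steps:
C = -19/2 (C = -4 + (5/(-1) + 1/(-2)) = -4 + (5*(-1) + 1*(-½)) = -4 + (-5 - ½) = -4 - 11/2 = -19/2 ≈ -9.5000)
Z(S, I) = -5 + S - 3*I*S (Z(S, I) = -5 + ((-3*S)*I + S) = -5 + (-3*I*S + S) = -5 + (S - 3*I*S) = -5 + S - 3*I*S)
B(w) = 10 (B(w) = 9 + 1 = 10)
F = -57/2 (F = -19/2*1*3 = -19/2*3 = -57/2 ≈ -28.500)
F*(-1) + B(Z(6, 0)) = -57/2*(-1) + 10 = 57/2 + 10 = 77/2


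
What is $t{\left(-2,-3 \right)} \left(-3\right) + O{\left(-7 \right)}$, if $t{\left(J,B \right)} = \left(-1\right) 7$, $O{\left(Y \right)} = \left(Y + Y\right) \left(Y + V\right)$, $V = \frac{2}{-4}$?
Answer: $126$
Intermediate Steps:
$V = - \frac{1}{2}$ ($V = 2 \left(- \frac{1}{4}\right) = - \frac{1}{2} \approx -0.5$)
$O{\left(Y \right)} = 2 Y \left(- \frac{1}{2} + Y\right)$ ($O{\left(Y \right)} = \left(Y + Y\right) \left(Y - \frac{1}{2}\right) = 2 Y \left(- \frac{1}{2} + Y\right)$)
$t{\left(J,B \right)} = -7$
$t{\left(-2,-3 \right)} \left(-3\right) + O{\left(-7 \right)} = \left(-7\right) \left(-3\right) - 7 \left(-1 + 2 \left(-7\right)\right) = 21 - 7 \left(-1 - 14\right) = 21 - -105 = 21 + 105 = 126$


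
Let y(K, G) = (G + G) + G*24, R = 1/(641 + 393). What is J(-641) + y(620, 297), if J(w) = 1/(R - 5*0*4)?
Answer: 8756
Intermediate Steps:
R = 1/1034 ≈ 0.00096712
y(K, G) = 26*G (y(K, G) = 2*G + 24*G = 26*G)
J(w) = 1034 (J(w) = 1/(1/1034 - 5*0*4) = 1/(1/1034 + 0*4) = 1/(1/1034 + 0) = 1/(1/1034) = 1034)
J(-641) + y(620, 297) = 1034 + 26*297 = 1034 + 7722 = 8756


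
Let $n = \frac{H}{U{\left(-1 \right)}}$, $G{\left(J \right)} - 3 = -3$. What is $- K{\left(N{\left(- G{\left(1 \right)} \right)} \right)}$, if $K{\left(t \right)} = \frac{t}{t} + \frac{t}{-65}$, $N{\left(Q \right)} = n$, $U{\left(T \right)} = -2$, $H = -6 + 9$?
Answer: $- \frac{133}{130} \approx -1.0231$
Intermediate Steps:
$G{\left(J \right)} = 0$ ($G{\left(J \right)} = 3 - 3 = 0$)
$H = 3$
$n = - \frac{3}{2}$ ($n = \frac{3}{-2} = 3 \left(- \frac{1}{2}\right) = - \frac{3}{2} \approx -1.5$)
$N{\left(Q \right)} = - \frac{3}{2}$
$K{\left(t \right)} = 1 - \frac{t}{65}$ ($K{\left(t \right)} = 1 + t \left(- \frac{1}{65}\right) = 1 - \frac{t}{65}$)
$- K{\left(N{\left(- G{\left(1 \right)} \right)} \right)} = - (1 - - \frac{3}{130}) = - (1 + \frac{3}{130}) = \left(-1\right) \frac{133}{130} = - \frac{133}{130}$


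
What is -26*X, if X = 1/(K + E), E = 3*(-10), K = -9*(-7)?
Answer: -26/33 ≈ -0.78788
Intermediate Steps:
K = 63
E = -30
X = 1/33 (X = 1/(63 - 30) = 1/33 ≈ 0.030303)
-26*X = -26*1/33 = -26/33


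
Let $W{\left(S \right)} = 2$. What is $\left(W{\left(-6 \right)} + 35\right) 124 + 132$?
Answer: $4720$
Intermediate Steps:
$\left(W{\left(-6 \right)} + 35\right) 124 + 132 = \left(2 + 35\right) 124 + 132 = 37 \cdot 124 + 132 = 4588 + 132 = 4720$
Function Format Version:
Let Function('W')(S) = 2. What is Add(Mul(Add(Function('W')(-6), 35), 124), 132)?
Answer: 4720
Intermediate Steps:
Add(Mul(Add(Function('W')(-6), 35), 124), 132) = Add(Mul(Add(2, 35), 124), 132) = Add(Mul(37, 124), 132) = Add(4588, 132) = 4720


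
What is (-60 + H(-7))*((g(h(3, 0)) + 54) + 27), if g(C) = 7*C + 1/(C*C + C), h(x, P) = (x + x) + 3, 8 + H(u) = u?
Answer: -64805/6 ≈ -10801.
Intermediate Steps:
H(u) = -8 + u
h(x, P) = 3 + 2*x (h(x, P) = 2*x + 3 = 3 + 2*x)
g(C) = 1/(C + C²) + 7*C (g(C) = 7*C + 1/(C² + C) = 7*C + 1/(C + C²) = 1/(C + C²) + 7*C)
(-60 + H(-7))*((g(h(3, 0)) + 54) + 27) = (-60 + (-8 - 7))*(((1 + 7*(3 + 2*3)² + 7*(3 + 2*3)³)/((3 + 2*3)*(1 + (3 + 2*3))) + 54) + 27) = (-60 - 15)*(((1 + 7*(3 + 6)² + 7*(3 + 6)³)/((3 + 6)*(1 + (3 + 6))) + 54) + 27) = -75*(((1 + 7*9² + 7*9³)/(9*(1 + 9)) + 54) + 27) = -75*(((⅑)*(1 + 7*81 + 7*729)/10 + 54) + 27) = -75*(((⅑)*(⅒)*(1 + 567 + 5103) + 54) + 27) = -75*(((⅑)*(⅒)*5671 + 54) + 27) = -75*((5671/90 + 54) + 27) = -75*(10531/90 + 27) = -75*12961/90 = -64805/6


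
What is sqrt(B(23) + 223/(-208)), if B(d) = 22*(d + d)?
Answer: sqrt(2733549)/52 ≈ 31.795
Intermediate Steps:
B(d) = 44*d (B(d) = 22*(2*d) = 44*d)
sqrt(B(23) + 223/(-208)) = sqrt(44*23 + 223/(-208)) = sqrt(1012 + 223*(-1/208)) = sqrt(1012 - 223/208) = sqrt(210273/208) = sqrt(2733549)/52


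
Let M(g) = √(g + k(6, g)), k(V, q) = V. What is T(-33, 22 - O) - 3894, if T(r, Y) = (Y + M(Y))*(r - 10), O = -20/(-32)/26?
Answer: -1006505/208 - 989*√143/52 ≈ -5066.4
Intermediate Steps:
O = 5/208 (O = -20*(-1/32)*(1/26) = (5/8)*(1/26) = 5/208 ≈ 0.024038)
M(g) = √(6 + g) (M(g) = √(g + 6) = √(6 + g))
T(r, Y) = (-10 + r)*(Y + √(6 + Y)) (T(r, Y) = (Y + √(6 + Y))*(r - 10) = (Y + √(6 + Y))*(-10 + r) = (-10 + r)*(Y + √(6 + Y)))
T(-33, 22 - O) - 3894 = (-10*(22 - 1*5/208) - 10*√(6 + (22 - 1*5/208)) + (22 - 1*5/208)*(-33) - 33*√(6 + (22 - 1*5/208))) - 3894 = (-10*(22 - 5/208) - 10*√(6 + (22 - 5/208)) + (22 - 5/208)*(-33) - 33*√(6 + (22 - 5/208))) - 3894 = (-10*4571/208 - 10*√(6 + 4571/208) + (4571/208)*(-33) - 33*√(6 + 4571/208)) - 3894 = (-22855/104 - 115*√143/26 - 150843/208 - 759*√143/52) - 3894 = (-196553/208 - 989*√143/52) - 3894 = -1006505/208 - 989*√143/52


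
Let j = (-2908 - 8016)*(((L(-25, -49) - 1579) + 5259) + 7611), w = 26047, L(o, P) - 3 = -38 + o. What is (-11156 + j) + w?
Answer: -122672553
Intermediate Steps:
L(o, P) = -35 + o (L(o, P) = 3 + (-38 + o) = -35 + o)
j = -122687444 (j = (-2908 - 8016)*((((-35 - 25) - 1579) + 5259) + 7611) = -10924*(((-60 - 1579) + 5259) + 7611) = -10924*((-1639 + 5259) + 7611) = -10924*(3620 + 7611) = -10924*11231 = -122687444)
(-11156 + j) + w = (-11156 - 122687444) + 26047 = -122698600 + 26047 = -122672553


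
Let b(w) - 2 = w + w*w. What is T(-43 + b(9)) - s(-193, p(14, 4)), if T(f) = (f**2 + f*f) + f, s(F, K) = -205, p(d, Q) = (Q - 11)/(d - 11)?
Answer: 5056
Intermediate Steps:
b(w) = 2 + w + w**2 (b(w) = 2 + (w + w*w) = 2 + (w + w**2) = 2 + w + w**2)
p(d, Q) = (-11 + Q)/(-11 + d)
T(f) = f + 2*f**2 (T(f) = (f**2 + f**2) + f = 2*f**2 + f = f + 2*f**2)
T(-43 + b(9)) - s(-193, p(14, 4)) = (-43 + (2 + 9 + 9**2))*(1 + 2*(-43 + (2 + 9 + 9**2))) - 1*(-205) = (-43 + (2 + 9 + 81))*(1 + 2*(-43 + (2 + 9 + 81))) + 205 = (-43 + 92)*(1 + 2*(-43 + 92)) + 205 = 49*(1 + 2*49) + 205 = 49*(1 + 98) + 205 = 49*99 + 205 = 4851 + 205 = 5056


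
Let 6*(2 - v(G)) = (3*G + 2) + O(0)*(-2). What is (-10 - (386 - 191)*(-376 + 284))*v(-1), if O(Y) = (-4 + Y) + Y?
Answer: 44825/3 ≈ 14942.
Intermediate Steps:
O(Y) = -4 + 2*Y
v(G) = 1/3 - G/2 (v(G) = 2 - ((3*G + 2) + (-4 + 2*0)*(-2))/6 = 2 - ((2 + 3*G) + (-4 + 0)*(-2))/6 = 2 - ((2 + 3*G) - 4*(-2))/6 = 2 - ((2 + 3*G) + 8)/6 = 2 - (10 + 3*G)/6 = 2 + (-5/3 - G/2) = 1/3 - G/2)
(-10 - (386 - 191)*(-376 + 284))*v(-1) = (-10 - (386 - 191)*(-376 + 284))*(1/3 - 1/2*(-1)) = (-10 - 195*(-92))*(1/3 + 1/2) = (-10 - 1*(-17940))*(5/6) = (-10 + 17940)*(5/6) = 17930*(5/6) = 44825/3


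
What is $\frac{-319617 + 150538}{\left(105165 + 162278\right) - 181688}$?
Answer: $- \frac{169079}{85755} \approx -1.9717$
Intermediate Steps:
$\frac{-319617 + 150538}{\left(105165 + 162278\right) - 181688} = - \frac{169079}{267443 - 181688} = - \frac{169079}{85755}$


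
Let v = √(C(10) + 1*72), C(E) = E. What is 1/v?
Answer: √82/82 ≈ 0.11043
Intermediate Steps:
v = √82 (v = √(10 + 1*72) = √(10 + 72) = √82 ≈ 9.0554)
1/v = 1/(√82) = √82/82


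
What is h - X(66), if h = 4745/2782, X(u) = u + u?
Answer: -27883/214 ≈ -130.29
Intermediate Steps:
X(u) = 2*u
h = 365/214 (h = 4745*(1/2782) = 365/214 ≈ 1.7056)
h - X(66) = 365/214 - 2*66 = 365/214 - 1*132 = 365/214 - 132 = -27883/214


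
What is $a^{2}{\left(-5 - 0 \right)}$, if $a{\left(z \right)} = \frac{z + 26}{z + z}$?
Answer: $\frac{441}{100} \approx 4.41$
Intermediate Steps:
$a{\left(z \right)} = \frac{26 + z}{2 z}$
$a^{2}{\left(-5 - 0 \right)} = \left(\frac{26 - 5}{2 \left(-5 - 0\right)}\right)^{2} = \left(\frac{26 + \left(-5 + 0\right)}{2 \left(-5 + 0\right)}\right)^{2} = \left(\frac{26 - 5}{2 \left(-5\right)}\right)^{2} = \left(\frac{1}{2} \left(- \frac{1}{5}\right) 21\right)^{2} = \left(- \frac{21}{10}\right)^{2} = \frac{441}{100}$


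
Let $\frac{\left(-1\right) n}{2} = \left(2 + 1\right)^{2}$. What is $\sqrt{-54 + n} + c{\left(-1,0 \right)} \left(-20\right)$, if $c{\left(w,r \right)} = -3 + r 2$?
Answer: $60 + 6 i \sqrt{2} \approx 60.0 + 8.4853 i$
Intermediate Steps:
$c{\left(w,r \right)} = -3 + 2 r$
$n = -18$ ($n = - 2 \left(2 + 1\right)^{2} = - 2 \cdot 3^{2} = \left(-2\right) 9 = -18$)
$\sqrt{-54 + n} + c{\left(-1,0 \right)} \left(-20\right) = \sqrt{-54 - 18} + \left(-3 + 2 \cdot 0\right) \left(-20\right) = \sqrt{-72} + \left(-3 + 0\right) \left(-20\right) = 6 i \sqrt{2} - -60 = 6 i \sqrt{2} + 60 = 60 + 6 i \sqrt{2}$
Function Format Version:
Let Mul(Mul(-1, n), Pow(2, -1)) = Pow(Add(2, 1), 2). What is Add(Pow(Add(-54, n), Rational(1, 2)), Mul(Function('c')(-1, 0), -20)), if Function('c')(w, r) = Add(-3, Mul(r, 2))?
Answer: Add(60, Mul(6, I, Pow(2, Rational(1, 2)))) ≈ Add(60.000, Mul(8.4853, I))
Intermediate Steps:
Function('c')(w, r) = Add(-3, Mul(2, r))
n = -18 (n = Mul(-2, Pow(Add(2, 1), 2)) = Mul(-2, Pow(3, 2)) = Mul(-2, 9) = -18)
Add(Pow(Add(-54, n), Rational(1, 2)), Mul(Function('c')(-1, 0), -20)) = Add(Pow(Add(-54, -18), Rational(1, 2)), Mul(Add(-3, Mul(2, 0)), -20)) = Add(Pow(-72, Rational(1, 2)), Mul(Add(-3, 0), -20)) = Add(Mul(6, I, Pow(2, Rational(1, 2))), Mul(-3, -20)) = Add(Mul(6, I, Pow(2, Rational(1, 2))), 60) = Add(60, Mul(6, I, Pow(2, Rational(1, 2))))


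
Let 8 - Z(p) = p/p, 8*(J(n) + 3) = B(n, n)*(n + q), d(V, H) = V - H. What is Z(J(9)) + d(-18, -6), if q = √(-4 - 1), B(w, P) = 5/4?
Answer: -5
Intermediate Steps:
B(w, P) = 5/4 (B(w, P) = 5*(¼) = 5/4)
q = I*√5 (q = √(-5) = I*√5 ≈ 2.2361*I)
J(n) = -3 + 5*n/32 + 5*I*√5/32 (J(n) = -3 + (5*(n + I*√5)/4)/8 = -3 + (5*n/4 + 5*I*√5/4)/8 = -3 + (5*n/32 + 5*I*√5/32) = -3 + 5*n/32 + 5*I*√5/32)
Z(p) = 7 (Z(p) = 8 - p/p = 8 - 1*1 = 8 - 1 = 7)
Z(J(9)) + d(-18, -6) = 7 + (-18 - 1*(-6)) = 7 + (-18 + 6) = 7 - 12 = -5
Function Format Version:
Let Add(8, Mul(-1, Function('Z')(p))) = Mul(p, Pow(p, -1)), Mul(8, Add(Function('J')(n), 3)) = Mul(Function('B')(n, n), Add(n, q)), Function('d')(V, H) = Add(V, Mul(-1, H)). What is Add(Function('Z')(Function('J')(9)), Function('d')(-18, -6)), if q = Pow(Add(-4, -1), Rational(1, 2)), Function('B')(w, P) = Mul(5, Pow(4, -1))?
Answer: -5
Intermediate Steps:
Function('B')(w, P) = Rational(5, 4) (Function('B')(w, P) = Mul(5, Rational(1, 4)) = Rational(5, 4))
q = Mul(I, Pow(5, Rational(1, 2))) (q = Pow(-5, Rational(1, 2)) = Mul(I, Pow(5, Rational(1, 2))) ≈ Mul(2.2361, I))
Function('J')(n) = Add(-3, Mul(Rational(5, 32), n), Mul(Rational(5, 32), I, Pow(5, Rational(1, 2)))) (Function('J')(n) = Add(-3, Mul(Rational(1, 8), Mul(Rational(5, 4), Add(n, Mul(I, Pow(5, Rational(1, 2))))))) = Add(-3, Mul(Rational(1, 8), Add(Mul(Rational(5, 4), n), Mul(Rational(5, 4), I, Pow(5, Rational(1, 2)))))) = Add(-3, Add(Mul(Rational(5, 32), n), Mul(Rational(5, 32), I, Pow(5, Rational(1, 2))))) = Add(-3, Mul(Rational(5, 32), n), Mul(Rational(5, 32), I, Pow(5, Rational(1, 2)))))
Function('Z')(p) = 7 (Function('Z')(p) = Add(8, Mul(-1, Mul(p, Pow(p, -1)))) = Add(8, Mul(-1, 1)) = Add(8, -1) = 7)
Add(Function('Z')(Function('J')(9)), Function('d')(-18, -6)) = Add(7, Add(-18, Mul(-1, -6))) = Add(7, Add(-18, 6)) = Add(7, -12) = -5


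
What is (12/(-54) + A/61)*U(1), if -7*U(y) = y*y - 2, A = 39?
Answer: 229/3843 ≈ 0.059589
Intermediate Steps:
U(y) = 2/7 - y²/7 (U(y) = -(y*y - 2)/7 = -(y² - 2)/7 = -(-2 + y²)/7 = 2/7 - y²/7)
(12/(-54) + A/61)*U(1) = (12/(-54) + 39/61)*(2/7 - ⅐*1²) = (12*(-1/54) + 39*(1/61))*(2/7 - ⅐*1) = (-2/9 + 39/61)*(2/7 - ⅐) = (229/549)*(⅐) = 229/3843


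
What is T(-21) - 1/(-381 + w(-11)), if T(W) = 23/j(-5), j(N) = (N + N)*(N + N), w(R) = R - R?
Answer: 8863/38100 ≈ 0.23262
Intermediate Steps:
w(R) = 0
j(N) = 4*N² (j(N) = (2*N)*(2*N) = 4*N²)
T(W) = 23/100 (T(W) = 23/((4*(-5)²)) = 23/((4*25)) = 23/100)
T(-21) - 1/(-381 + w(-11)) = 23/100 - 1/(-381 + 0) = 23/100 - 1/(-381) = 23/100 - 1*(-1/381) = 23/100 + 1/381 = 8863/38100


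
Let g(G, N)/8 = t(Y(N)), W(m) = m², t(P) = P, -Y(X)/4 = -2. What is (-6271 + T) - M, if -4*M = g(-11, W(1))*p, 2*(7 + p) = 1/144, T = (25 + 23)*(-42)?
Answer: -151181/18 ≈ -8398.9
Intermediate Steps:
Y(X) = 8 (Y(X) = -4*(-2) = 8)
T = -2016 (T = 48*(-42) = -2016)
g(G, N) = 64 (g(G, N) = 8*8 = 64)
p = -2015/288 (p = -7 + (½)/144 = -7 + (½)*(1/144) = -7 + 1/288 = -2015/288 ≈ -6.9965)
M = 2015/18 (M = -16*(-2015)/288 = -¼*(-4030/9) = 2015/18 ≈ 111.94)
(-6271 + T) - M = (-6271 - 2016) - 1*2015/18 = -8287 - 2015/18 = -151181/18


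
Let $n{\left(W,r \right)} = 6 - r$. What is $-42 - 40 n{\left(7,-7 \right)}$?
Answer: $-562$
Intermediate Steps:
$-42 - 40 n{\left(7,-7 \right)} = -42 - 40 \left(6 - -7\right) = -42 - 40 \left(6 + 7\right) = -42 - 520 = -562$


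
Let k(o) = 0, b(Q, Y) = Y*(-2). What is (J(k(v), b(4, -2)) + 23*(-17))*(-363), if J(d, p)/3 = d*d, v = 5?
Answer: 141933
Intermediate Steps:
b(Q, Y) = -2*Y
J(d, p) = 3*d² (J(d, p) = 3*(d*d) = 3*d²)
(J(k(v), b(4, -2)) + 23*(-17))*(-363) = (3*0² + 23*(-17))*(-363) = (3*0 - 391)*(-363) = (0 - 391)*(-363) = -391*(-363) = 141933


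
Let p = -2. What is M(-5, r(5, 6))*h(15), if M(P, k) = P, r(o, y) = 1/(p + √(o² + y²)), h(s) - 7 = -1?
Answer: -30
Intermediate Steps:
h(s) = 6 (h(s) = 7 - 1 = 6)
r(o, y) = 1/(-2 + √(o² + y²))
M(-5, r(5, 6))*h(15) = -5*6 = -30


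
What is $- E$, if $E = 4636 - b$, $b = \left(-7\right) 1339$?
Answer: $-14009$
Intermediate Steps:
$b = -9373$
$E = 14009$ ($E = 4636 - -9373 = 4636 + 9373 = 14009$)
$- E = \left(-1\right) 14009 = -14009$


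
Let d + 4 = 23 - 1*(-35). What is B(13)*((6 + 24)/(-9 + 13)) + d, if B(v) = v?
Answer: 303/2 ≈ 151.50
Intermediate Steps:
d = 54 (d = -4 + (23 - 1*(-35)) = -4 + (23 + 35) = -4 + 58 = 54)
B(13)*((6 + 24)/(-9 + 13)) + d = 13*((6 + 24)/(-9 + 13)) + 54 = 13*(30/4) + 54 = 13*(30*(1/4)) + 54 = 13*(15/2) + 54 = 195/2 + 54 = 303/2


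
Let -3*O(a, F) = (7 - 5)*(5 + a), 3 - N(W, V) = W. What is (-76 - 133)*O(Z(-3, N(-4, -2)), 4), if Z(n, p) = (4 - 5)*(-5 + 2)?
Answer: 3344/3 ≈ 1114.7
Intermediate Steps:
N(W, V) = 3 - W
Z(n, p) = 3 (Z(n, p) = -1*(-3) = 3)
O(a, F) = -10/3 - 2*a/3 (O(a, F) = -(7 - 5)*(5 + a)/3 = -2*(5 + a)/3 = -(10 + 2*a)/3 = -10/3 - 2*a/3)
(-76 - 133)*O(Z(-3, N(-4, -2)), 4) = (-76 - 133)*(-10/3 - ⅔*3) = -209*(-10/3 - 2) = -209*(-16/3) = 3344/3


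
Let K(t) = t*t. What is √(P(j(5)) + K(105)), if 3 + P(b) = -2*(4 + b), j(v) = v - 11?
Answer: √11026 ≈ 105.00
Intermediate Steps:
j(v) = -11 + v
K(t) = t²
P(b) = -11 - 2*b (P(b) = -3 - 2*(4 + b) = -3 + (-8 - 2*b) = -11 - 2*b)
√(P(j(5)) + K(105)) = √((-11 - 2*(-11 + 5)) + 105²) = √((-11 - 2*(-6)) + 11025) = √((-11 + 12) + 11025) = √(1 + 11025) = √11026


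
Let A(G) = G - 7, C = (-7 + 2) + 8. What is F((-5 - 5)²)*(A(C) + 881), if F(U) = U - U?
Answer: 0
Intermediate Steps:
C = 3 (C = -5 + 8 = 3)
F(U) = 0
A(G) = -7 + G
F((-5 - 5)²)*(A(C) + 881) = 0*((-7 + 3) + 881) = 0*(-4 + 881) = 0*877 = 0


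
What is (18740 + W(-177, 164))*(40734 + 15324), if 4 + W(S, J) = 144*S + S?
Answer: -388425882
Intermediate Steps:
W(S, J) = -4 + 145*S (W(S, J) = -4 + (144*S + S) = -4 + 145*S)
(18740 + W(-177, 164))*(40734 + 15324) = (18740 + (-4 + 145*(-177)))*(40734 + 15324) = (18740 + (-4 - 25665))*56058 = (18740 - 25669)*56058 = -6929*56058 = -388425882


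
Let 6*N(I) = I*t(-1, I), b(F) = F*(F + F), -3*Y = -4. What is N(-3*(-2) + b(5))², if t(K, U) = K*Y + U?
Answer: 21086464/81 ≈ 2.6033e+5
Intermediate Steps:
Y = 4/3 (Y = -⅓*(-4) = 4/3 ≈ 1.3333)
t(K, U) = U + 4*K/3 (t(K, U) = K*(4/3) + U = 4*K/3 + U = U + 4*K/3)
b(F) = 2*F² (b(F) = F*(2*F) = 2*F²)
N(I) = I*(-4/3 + I)/6 (N(I) = (I*(I + (4/3)*(-1)))/6 = (I*(I - 4/3))/6 = (I*(-4/3 + I))/6 = I*(-4/3 + I)/6)
N(-3*(-2) + b(5))² = ((-3*(-2) + 2*5²)*(-4 + 3*(-3*(-2) + 2*5²))/18)² = ((6 + 2*25)*(-4 + 3*(6 + 2*25))/18)² = ((6 + 50)*(-4 + 3*(6 + 50))/18)² = ((1/18)*56*(-4 + 3*56))² = ((1/18)*56*(-4 + 168))² = ((1/18)*56*164)² = (4592/9)² = 21086464/81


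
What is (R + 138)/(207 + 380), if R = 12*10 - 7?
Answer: 251/587 ≈ 0.42760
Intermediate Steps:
R = 113 (R = 120 - 7 = 113)
(R + 138)/(207 + 380) = (113 + 138)/(207 + 380) = 251/587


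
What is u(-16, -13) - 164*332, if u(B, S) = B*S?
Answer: -54240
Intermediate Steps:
u(-16, -13) - 164*332 = -16*(-13) - 164*332 = 208 - 54448 = -54240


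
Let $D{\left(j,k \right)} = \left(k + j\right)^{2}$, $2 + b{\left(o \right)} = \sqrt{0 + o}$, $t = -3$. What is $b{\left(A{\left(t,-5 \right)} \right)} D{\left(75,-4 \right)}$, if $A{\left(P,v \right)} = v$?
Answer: $-10082 + 5041 i \sqrt{5} \approx -10082.0 + 11272.0 i$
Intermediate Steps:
$b{\left(o \right)} = -2 + \sqrt{o}$ ($b{\left(o \right)} = -2 + \sqrt{0 + o} = -2 + \sqrt{o}$)
$D{\left(j,k \right)} = \left(j + k\right)^{2}$
$b{\left(A{\left(t,-5 \right)} \right)} D{\left(75,-4 \right)} = \left(-2 + \sqrt{-5}\right) \left(75 - 4\right)^{2} = \left(-2 + i \sqrt{5}\right) 71^{2} = \left(-2 + i \sqrt{5}\right) 5041 = -10082 + 5041 i \sqrt{5}$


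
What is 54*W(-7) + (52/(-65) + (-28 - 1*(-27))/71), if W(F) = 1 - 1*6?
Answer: -96139/355 ≈ -270.81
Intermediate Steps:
W(F) = -5 (W(F) = 1 - 6 = -5)
54*W(-7) + (52/(-65) + (-28 - 1*(-27))/71) = 54*(-5) + (52/(-65) + (-28 - 1*(-27))/71) = -270 + (52*(-1/65) + (-28 + 27)*(1/71)) = -270 + (-⅘ - 1*1/71) = -270 + (-⅘ - 1/71) = -270 - 289/355 = -96139/355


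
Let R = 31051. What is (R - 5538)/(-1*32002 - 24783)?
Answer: -25513/56785 ≈ -0.44929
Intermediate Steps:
(R - 5538)/(-1*32002 - 24783) = (31051 - 5538)/(-1*32002 - 24783) = 25513/(-32002 - 24783) = 25513/(-56785) = 25513*(-1/56785) = -25513/56785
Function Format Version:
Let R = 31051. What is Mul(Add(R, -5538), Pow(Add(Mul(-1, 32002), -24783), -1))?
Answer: Rational(-25513, 56785) ≈ -0.44929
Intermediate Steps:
Mul(Add(R, -5538), Pow(Add(Mul(-1, 32002), -24783), -1)) = Mul(Add(31051, -5538), Pow(Add(Mul(-1, 32002), -24783), -1)) = Mul(25513, Pow(Add(-32002, -24783), -1)) = Mul(25513, Pow(-56785, -1)) = Mul(25513, Rational(-1, 56785)) = Rational(-25513, 56785)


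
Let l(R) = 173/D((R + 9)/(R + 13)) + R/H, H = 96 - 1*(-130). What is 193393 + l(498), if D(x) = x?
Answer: 11089794145/57291 ≈ 1.9357e+5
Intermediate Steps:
H = 226 (H = 96 + 130 = 226)
l(R) = R/226 + 173*(13 + R)/(9 + R) (l(R) = 173/(((R + 9)/(R + 13))) + R/226 = 173/(((9 + R)/(13 + R))) + R*(1/226) = 173/(((9 + R)/(13 + R))) + R/226 = 173*((13 + R)/(9 + R)) + R/226 = 173*(13 + R)/(9 + R) + R/226 = R/226 + 173*(13 + R)/(9 + R))
193393 + l(498) = 193393 + (508274 + 498² + 39107*498)/(226*(9 + 498)) = 193393 + (1/226)*(508274 + 248004 + 19475286)/507 = 193393 + (1/226)*(1/507)*20231564 = 193393 + 10115782/57291 = 11089794145/57291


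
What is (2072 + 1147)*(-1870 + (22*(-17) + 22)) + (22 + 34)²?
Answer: -7149482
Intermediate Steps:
(2072 + 1147)*(-1870 + (22*(-17) + 22)) + (22 + 34)² = 3219*(-1870 + (-374 + 22)) + 56² = 3219*(-1870 - 352) + 3136 = 3219*(-2222) + 3136 = -7152618 + 3136 = -7149482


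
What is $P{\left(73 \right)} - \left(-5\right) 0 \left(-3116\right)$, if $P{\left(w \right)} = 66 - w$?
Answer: $-7$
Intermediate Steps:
$P{\left(73 \right)} - \left(-5\right) 0 \left(-3116\right) = \left(66 - 73\right) - \left(-5\right) 0 \left(-3116\right) = \left(66 - 73\right) - 0 \left(-3116\right) = -7 - 0 = -7 + 0 = -7$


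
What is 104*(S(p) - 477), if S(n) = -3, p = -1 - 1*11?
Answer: -49920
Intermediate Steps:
p = -12 (p = -1 - 11 = -12)
104*(S(p) - 477) = 104*(-3 - 477) = 104*(-480) = -49920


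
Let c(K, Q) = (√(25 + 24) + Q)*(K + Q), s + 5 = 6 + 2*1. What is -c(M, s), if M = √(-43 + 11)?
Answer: -30 - 40*I*√2 ≈ -30.0 - 56.569*I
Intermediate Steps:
s = 3 (s = -5 + (6 + 2*1) = -5 + (6 + 2) = -5 + 8 = 3)
M = 4*I*√2 (M = √(-32) = 4*I*√2 ≈ 5.6569*I)
c(K, Q) = (7 + Q)*(K + Q) (c(K, Q) = (√49 + Q)*(K + Q) = (7 + Q)*(K + Q))
-c(M, s) = -(3² + 7*(4*I*√2) + 7*3 + (4*I*√2)*3) = -(9 + 28*I*√2 + 21 + 12*I*√2) = -(30 + 40*I*√2) = -30 - 40*I*√2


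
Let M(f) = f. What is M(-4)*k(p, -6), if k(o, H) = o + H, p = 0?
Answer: 24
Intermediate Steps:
k(o, H) = H + o
M(-4)*k(p, -6) = -4*(-6 + 0) = -4*(-6) = 24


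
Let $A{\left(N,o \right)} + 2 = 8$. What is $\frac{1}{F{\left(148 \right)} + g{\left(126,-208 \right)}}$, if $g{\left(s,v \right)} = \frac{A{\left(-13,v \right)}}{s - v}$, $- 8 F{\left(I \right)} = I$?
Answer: $- \frac{334}{6173} \approx -0.054107$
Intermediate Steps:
$F{\left(I \right)} = - \frac{I}{8}$
$A{\left(N,o \right)} = 6$ ($A{\left(N,o \right)} = -2 + 8 = 6$)
$g{\left(s,v \right)} = \frac{6}{s - v}$
$\frac{1}{F{\left(148 \right)} + g{\left(126,-208 \right)}} = \frac{1}{\left(- \frac{1}{8}\right) 148 + \frac{6}{126 - -208}} = \frac{1}{- \frac{37}{2} + \frac{6}{126 + 208}} = \frac{1}{- \frac{37}{2} + \frac{6}{334}} = \frac{1}{- \frac{37}{2} + 6 \cdot \frac{1}{334}} = \frac{1}{- \frac{37}{2} + \frac{3}{167}} = \frac{1}{- \frac{6173}{334}} = - \frac{334}{6173}$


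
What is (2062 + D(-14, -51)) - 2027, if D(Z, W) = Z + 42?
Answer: 63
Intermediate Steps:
D(Z, W) = 42 + Z
(2062 + D(-14, -51)) - 2027 = (2062 + (42 - 14)) - 2027 = (2062 + 28) - 2027 = 2090 - 2027 = 63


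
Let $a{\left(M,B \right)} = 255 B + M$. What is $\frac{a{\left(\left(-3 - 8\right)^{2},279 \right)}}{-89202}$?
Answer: $- \frac{35633}{44601} \approx -0.79893$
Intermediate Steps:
$a{\left(M,B \right)} = M + 255 B$
$\frac{a{\left(\left(-3 - 8\right)^{2},279 \right)}}{-89202} = \frac{\left(-3 - 8\right)^{2} + 255 \cdot 279}{-89202} = \left(\left(-11\right)^{2} + 71145\right) \left(- \frac{1}{89202}\right) = \left(121 + 71145\right) \left(- \frac{1}{89202}\right) = 71266 \left(- \frac{1}{89202}\right) = - \frac{35633}{44601}$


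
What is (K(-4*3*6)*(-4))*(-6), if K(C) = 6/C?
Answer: -2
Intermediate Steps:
(K(-4*3*6)*(-4))*(-6) = ((6/((-4*3*6)))*(-4))*(-6) = ((6/((-12*6)))*(-4))*(-6) = ((6/(-72))*(-4))*(-6) = ((6*(-1/72))*(-4))*(-6) = -1/12*(-4)*(-6) = (⅓)*(-6) = -2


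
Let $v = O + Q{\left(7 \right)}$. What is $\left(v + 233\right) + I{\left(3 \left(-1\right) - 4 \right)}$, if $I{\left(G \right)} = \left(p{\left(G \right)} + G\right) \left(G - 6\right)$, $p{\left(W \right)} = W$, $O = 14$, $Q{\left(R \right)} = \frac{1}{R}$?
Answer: $\frac{3004}{7} \approx 429.14$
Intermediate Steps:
$v = \frac{99}{7}$ ($v = 14 + \frac{1}{7} = \frac{99}{7} \approx 14.143$)
$I{\left(G \right)} = 2 G \left(-6 + G\right)$ ($I{\left(G \right)} = \left(G + G\right) \left(G - 6\right) = 2 G \left(-6 + G\right)$)
$\left(v + 233\right) + I{\left(3 \left(-1\right) - 4 \right)} = \left(\frac{99}{7} + 233\right) + 2 \left(3 \left(-1\right) - 4\right) \left(-6 + \left(3 \left(-1\right) - 4\right)\right) = \frac{1730}{7} + 2 \left(-3 - 4\right) \left(-6 - 7\right) = \frac{1730}{7} + 2 \left(-7\right) \left(-6 - 7\right) = \frac{1730}{7} + 2 \left(-7\right) \left(-13\right) = \frac{1730}{7} + 182 = \frac{3004}{7}$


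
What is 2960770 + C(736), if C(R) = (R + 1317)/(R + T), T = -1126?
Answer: 1154698247/390 ≈ 2.9608e+6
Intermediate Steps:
C(R) = (1317 + R)/(-1126 + R) (C(R) = (R + 1317)/(R - 1126) = (1317 + R)/(-1126 + R))
2960770 + C(736) = 2960770 + (1317 + 736)/(-1126 + 736) = 2960770 + 2053/(-390) = 2960770 - 1/390*2053 = 2960770 - 2053/390 = 1154698247/390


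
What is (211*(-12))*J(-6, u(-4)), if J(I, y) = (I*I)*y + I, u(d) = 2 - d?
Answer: -531720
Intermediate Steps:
J(I, y) = I + y*I**2 (J(I, y) = I**2*y + I = y*I**2 + I = I + y*I**2)
(211*(-12))*J(-6, u(-4)) = (211*(-12))*(-6*(1 - 6*(2 - 1*(-4)))) = -(-15192)*(1 - 6*(2 + 4)) = -(-15192)*(1 - 6*6) = -(-15192)*(1 - 36) = -(-15192)*(-35) = -2532*210 = -531720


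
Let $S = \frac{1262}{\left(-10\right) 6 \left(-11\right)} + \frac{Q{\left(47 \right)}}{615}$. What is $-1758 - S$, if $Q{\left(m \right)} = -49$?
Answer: $- \frac{23810533}{13530} \approx -1759.8$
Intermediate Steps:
$S = \frac{24793}{13530}$ ($S = \frac{1262}{\left(-10\right) 6 \left(-11\right)} - \frac{49}{615} = \frac{1262}{\left(-60\right) \left(-11\right)} - \frac{49}{615} = \frac{1262}{660} - \frac{49}{615} = 1262 \cdot \frac{1}{660} - \frac{49}{615} = \frac{631}{330} - \frac{49}{615} = \frac{24793}{13530} \approx 1.8324$)
$-1758 - S = -1758 - \frac{24793}{13530} = - \frac{23810533}{13530}$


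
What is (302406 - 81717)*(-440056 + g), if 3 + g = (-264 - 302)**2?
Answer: -26417135367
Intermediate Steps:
g = 320353 (g = -3 + (-264 - 302)**2 = -3 + (-566)**2 = -3 + 320356 = 320353)
(302406 - 81717)*(-440056 + g) = (302406 - 81717)*(-440056 + 320353) = 220689*(-119703) = -26417135367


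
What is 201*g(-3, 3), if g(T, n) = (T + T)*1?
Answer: -1206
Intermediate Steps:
g(T, n) = 2*T (g(T, n) = (2*T)*1 = 2*T)
201*g(-3, 3) = 201*(2*(-3)) = 201*(-6) = -1206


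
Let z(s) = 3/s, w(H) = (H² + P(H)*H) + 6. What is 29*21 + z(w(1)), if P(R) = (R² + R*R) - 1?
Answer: 4875/8 ≈ 609.38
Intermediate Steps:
P(R) = -1 + 2*R² (P(R) = (R² + R²) - 1 = 2*R² - 1 = -1 + 2*R²)
w(H) = 6 + H² + H*(-1 + 2*H²) (w(H) = (H² + (-1 + 2*H²)*H) + 6 = (H² + H*(-1 + 2*H²)) + 6 = 6 + H² + H*(-1 + 2*H²))
29*21 + z(w(1)) = 29*21 + 3/(6 + 1² - 1*1 + 2*1³) = 609 + 3/(6 + 1 - 1 + 2*1) = 609 + 3/(6 + 1 - 1 + 2) = 609 + 3/8 = 4875/8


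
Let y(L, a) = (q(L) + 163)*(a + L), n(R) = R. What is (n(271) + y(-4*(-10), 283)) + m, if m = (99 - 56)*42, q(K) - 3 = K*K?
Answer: 572495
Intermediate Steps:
q(K) = 3 + K**2 (q(K) = 3 + K*K = 3 + K**2)
y(L, a) = (166 + L**2)*(L + a) (y(L, a) = ((3 + L**2) + 163)*(a + L) = (166 + L**2)*(L + a))
m = 1806 (m = 43*42 = 1806)
(n(271) + y(-4*(-10), 283)) + m = (271 + ((-4*(-10))**3 + 166*(-4*(-10)) + 166*283 + 283*(-4*(-10))**2)) + 1806 = (271 + (40**3 + 166*40 + 46978 + 283*40**2)) + 1806 = (271 + (64000 + 6640 + 46978 + 283*1600)) + 1806 = (271 + (64000 + 6640 + 46978 + 452800)) + 1806 = (271 + 570418) + 1806 = 570689 + 1806 = 572495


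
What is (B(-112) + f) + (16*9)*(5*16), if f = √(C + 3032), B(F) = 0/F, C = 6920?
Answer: 11520 + 4*√622 ≈ 11620.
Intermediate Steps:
B(F) = 0
f = 4*√622 (f = √(6920 + 3032) = √9952 = 4*√622 ≈ 99.760)
(B(-112) + f) + (16*9)*(5*16) = (0 + 4*√622) + (16*9)*(5*16) = 4*√622 + 144*80 = 4*√622 + 11520 = 11520 + 4*√622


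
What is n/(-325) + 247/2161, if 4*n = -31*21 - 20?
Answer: 1771131/2809300 ≈ 0.63045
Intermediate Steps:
n = -671/4 (n = (-31*21 - 20)/4 = (-651 - 20)/4 = (¼)*(-671) = -671/4 ≈ -167.75)
n/(-325) + 247/2161 = -671/4/(-325) + 247/2161 = -671/4*(-1/325) + 247*(1/2161) = 671/1300 + 247/2161 = 1771131/2809300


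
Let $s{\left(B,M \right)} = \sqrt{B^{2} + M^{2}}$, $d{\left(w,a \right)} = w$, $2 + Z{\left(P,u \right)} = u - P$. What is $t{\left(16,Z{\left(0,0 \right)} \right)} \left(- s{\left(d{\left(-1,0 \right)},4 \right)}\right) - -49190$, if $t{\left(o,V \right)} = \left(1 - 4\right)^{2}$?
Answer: $49190 - 9 \sqrt{17} \approx 49153.0$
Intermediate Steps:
$Z{\left(P,u \right)} = -2 + u - P$ ($Z{\left(P,u \right)} = -2 - \left(P - u\right) = -2 + u - P$)
$t{\left(o,V \right)} = 9$ ($t{\left(o,V \right)} = \left(-3\right)^{2} = 9$)
$t{\left(16,Z{\left(0,0 \right)} \right)} \left(- s{\left(d{\left(-1,0 \right)},4 \right)}\right) - -49190 = 9 \left(- \sqrt{\left(-1\right)^{2} + 4^{2}}\right) - -49190 = 9 \left(- \sqrt{1 + 16}\right) + 49190 = 9 \left(- \sqrt{17}\right) + 49190 = - 9 \sqrt{17} + 49190 = 49190 - 9 \sqrt{17}$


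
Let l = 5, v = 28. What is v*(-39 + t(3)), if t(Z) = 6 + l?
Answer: -784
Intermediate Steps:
t(Z) = 11 (t(Z) = 6 + 5 = 11)
v*(-39 + t(3)) = 28*(-39 + 11) = 28*(-28) = -784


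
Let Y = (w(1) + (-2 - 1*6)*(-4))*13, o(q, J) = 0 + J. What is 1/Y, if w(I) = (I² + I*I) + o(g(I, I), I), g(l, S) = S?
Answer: 1/455 ≈ 0.0021978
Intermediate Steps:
o(q, J) = J
w(I) = I + 2*I² (w(I) = (I² + I*I) + I = (I² + I²) + I = 2*I² + I = I + 2*I²)
Y = 455 (Y = (1*(1 + 2*1) + (-2 - 1*6)*(-4))*13 = (1*(1 + 2) + (-2 - 6)*(-4))*13 = (1*3 - 8*(-4))*13 = (3 + 32)*13 = 35*13 = 455)
1/Y = 1/455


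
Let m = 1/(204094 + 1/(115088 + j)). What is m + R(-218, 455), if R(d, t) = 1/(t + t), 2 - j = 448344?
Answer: 13663680603/12378755821250 ≈ 0.0011038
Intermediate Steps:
j = -448342 (j = 2 - 1*448344 = 2 - 448344 = -448342)
R(d, t) = 1/(2*t)
m = 333254/68015141875 (m = 1/(204094 + 1/(115088 - 448342)) = 1/(204094 + 1/(-333254)) = 1/(204094 - 1/333254) = 1/(68015141875/333254) = 333254/68015141875 ≈ 4.8997e-6)
m + R(-218, 455) = 333254/68015141875 + (½)/455 = 333254/68015141875 + (½)*(1/455) = 333254/68015141875 + 1/910 = 13663680603/12378755821250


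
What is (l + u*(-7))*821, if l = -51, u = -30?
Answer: 130539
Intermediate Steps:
(l + u*(-7))*821 = (-51 - 30*(-7))*821 = (-51 + 210)*821 = 159*821 = 130539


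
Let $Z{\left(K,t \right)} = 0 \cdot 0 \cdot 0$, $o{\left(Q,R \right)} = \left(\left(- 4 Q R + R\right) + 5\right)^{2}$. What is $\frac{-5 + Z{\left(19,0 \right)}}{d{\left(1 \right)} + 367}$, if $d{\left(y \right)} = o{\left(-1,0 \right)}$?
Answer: $- \frac{5}{392} \approx -0.012755$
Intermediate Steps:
$o{\left(Q,R \right)} = \left(5 + R - 4 Q R\right)^{2}$ ($o{\left(Q,R \right)} = \left(\left(- 4 Q R + R\right) + 5\right)^{2} = \left(\left(R - 4 Q R\right) + 5\right)^{2} = \left(5 + R - 4 Q R\right)^{2}$)
$Z{\left(K,t \right)} = 0$ ($Z{\left(K,t \right)} = 0 \cdot 0 = 0$)
$d{\left(y \right)} = 25$ ($d{\left(y \right)} = \left(5 + 0 - \left(-4\right) 0\right)^{2} = \left(5 + 0 + 0\right)^{2} = 5^{2} = 25$)
$\frac{-5 + Z{\left(19,0 \right)}}{d{\left(1 \right)} + 367} = \frac{-5 + 0}{25 + 367} = - \frac{5}{392}$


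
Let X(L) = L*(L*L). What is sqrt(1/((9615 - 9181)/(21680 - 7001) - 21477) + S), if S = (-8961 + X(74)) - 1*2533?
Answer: sqrt(798622251059854053691)/45037207 ≈ 627.48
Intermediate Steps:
X(L) = L**3 (X(L) = L*L**2 = L**3)
S = 393730 (S = (-8961 + 74**3) - 1*2533 = (-8961 + 405224) - 2533 = 396263 - 2533 = 393730)
sqrt(1/((9615 - 9181)/(21680 - 7001) - 21477) + S) = sqrt(1/((9615 - 9181)/(21680 - 7001) - 21477) + 393730) = sqrt(1/(434/14679 - 21477) + 393730) = sqrt(1/(434*(1/14679) - 21477) + 393730) = sqrt(1/(62/2097 - 21477) + 393730) = sqrt(1/(-45037207/2097) + 393730) = sqrt(-2097/45037207 + 393730) = sqrt(17732499510013/45037207) = sqrt(798622251059854053691)/45037207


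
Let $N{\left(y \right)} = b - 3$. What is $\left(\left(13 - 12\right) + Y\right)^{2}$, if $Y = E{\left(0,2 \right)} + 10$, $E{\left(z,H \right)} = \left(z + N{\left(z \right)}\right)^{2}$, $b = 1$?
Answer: $225$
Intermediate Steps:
$N{\left(y \right)} = -2$ ($N{\left(y \right)} = 1 - 3 = -2$)
$E{\left(z,H \right)} = \left(-2 + z\right)^{2}$ ($E{\left(z,H \right)} = \left(z - 2\right)^{2} = \left(-2 + z\right)^{2}$)
$Y = 14$ ($Y = \left(-2 + 0\right)^{2} + 10 = \left(-2\right)^{2} + 10 = 4 + 10 = 14$)
$\left(\left(13 - 12\right) + Y\right)^{2} = \left(\left(13 - 12\right) + 14\right)^{2} = \left(1 + 14\right)^{2} = 15^{2} = 225$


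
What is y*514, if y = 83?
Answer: 42662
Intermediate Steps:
y*514 = 83*514 = 42662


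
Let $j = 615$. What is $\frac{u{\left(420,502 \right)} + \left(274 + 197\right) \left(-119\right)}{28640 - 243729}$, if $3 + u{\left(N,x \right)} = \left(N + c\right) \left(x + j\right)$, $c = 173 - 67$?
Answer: $- \frac{531490}{215089} \approx -2.471$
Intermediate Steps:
$c = 106$ ($c = 173 - 67 = 106$)
$u{\left(N,x \right)} = -3 + \left(106 + N\right) \left(615 + x\right)$ ($u{\left(N,x \right)} = -3 + \left(N + 106\right) \left(x + 615\right) = -3 + \left(106 + N\right) \left(615 + x\right)$)
$\frac{u{\left(420,502 \right)} + \left(274 + 197\right) \left(-119\right)}{28640 - 243729} = \frac{\left(65187 + 106 \cdot 502 + 615 \cdot 420 + 420 \cdot 502\right) + \left(274 + 197\right) \left(-119\right)}{28640 - 243729} = \frac{\left(65187 + 53212 + 258300 + 210840\right) + 471 \left(-119\right)}{-215089} = \left(587539 - 56049\right) \left(- \frac{1}{215089}\right) = 531490 \left(- \frac{1}{215089}\right) = - \frac{531490}{215089}$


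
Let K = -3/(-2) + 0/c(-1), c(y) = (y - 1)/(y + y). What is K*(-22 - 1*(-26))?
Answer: 6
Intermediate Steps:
c(y) = (-1 + y)/(2*y) (c(y) = (-1 + y)/((2*y)) = (-1 + y)*(1/(2*y)) = (-1 + y)/(2*y))
K = 3/2 (K = -3/(-2) + 0/(((½)*(-1 - 1)/(-1))) = -3*(-½) + 0/(((½)*(-1)*(-2))) = 3/2 + 0/1 = 3/2 + 0*1 = 3/2 + 0 = 3/2 ≈ 1.5000)
K*(-22 - 1*(-26)) = 3*(-22 - 1*(-26))/2 = 3*(-22 + 26)/2 = (3/2)*4 = 6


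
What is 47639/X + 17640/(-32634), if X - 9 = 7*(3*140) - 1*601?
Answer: 1715683/86876 ≈ 19.749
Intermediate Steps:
X = 2348 (X = 9 + (7*(3*140) - 1*601) = 9 + (7*420 - 601) = 9 + (2940 - 601) = 9 + 2339 = 2348)
47639/X + 17640/(-32634) = 47639/2348 + 17640/(-32634) = 47639*(1/2348) + 17640*(-1/32634) = 47639/2348 - 20/37 = 1715683/86876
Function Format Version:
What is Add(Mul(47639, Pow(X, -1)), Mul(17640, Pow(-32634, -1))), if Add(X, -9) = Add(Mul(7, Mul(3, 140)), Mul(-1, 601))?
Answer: Rational(1715683, 86876) ≈ 19.749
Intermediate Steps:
X = 2348 (X = Add(9, Add(Mul(7, Mul(3, 140)), Mul(-1, 601))) = Add(9, Add(Mul(7, 420), -601)) = Add(9, Add(2940, -601)) = Add(9, 2339) = 2348)
Add(Mul(47639, Pow(X, -1)), Mul(17640, Pow(-32634, -1))) = Add(Mul(47639, Pow(2348, -1)), Mul(17640, Pow(-32634, -1))) = Add(Mul(47639, Rational(1, 2348)), Mul(17640, Rational(-1, 32634))) = Add(Rational(47639, 2348), Rational(-20, 37)) = Rational(1715683, 86876)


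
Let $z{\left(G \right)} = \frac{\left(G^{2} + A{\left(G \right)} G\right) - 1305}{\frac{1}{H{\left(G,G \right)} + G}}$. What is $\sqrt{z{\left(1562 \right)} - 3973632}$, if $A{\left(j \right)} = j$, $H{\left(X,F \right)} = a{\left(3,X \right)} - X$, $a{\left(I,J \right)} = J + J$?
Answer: $2 \sqrt{3809023715} \approx 1.2343 \cdot 10^{5}$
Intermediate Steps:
$a{\left(I,J \right)} = 2 J$
$H{\left(X,F \right)} = X$ ($H{\left(X,F \right)} = 2 X - X = X$)
$z{\left(G \right)} = 2 G \left(-1305 + 2 G^{2}\right)$ ($z{\left(G \right)} = \frac{\left(G^{2} + G G\right) - 1305}{\frac{1}{G + G}} = \frac{\left(G^{2} + G^{2}\right) - 1305}{\frac{1}{2 G}} = \frac{2 G^{2} - 1305}{\frac{1}{2} \frac{1}{G}} = \left(-1305 + 2 G^{2}\right) 2 G = 2 G \left(-1305 + 2 G^{2}\right)$)
$\sqrt{z{\left(1562 \right)} - 3973632} = \sqrt{\left(\left(-2610\right) 1562 + 4 \cdot 1562^{3}\right) - 3973632} = \sqrt{\left(-4076820 + 4 \cdot 3811036328\right) - 3973632} = \sqrt{\left(-4076820 + 15244145312\right) - 3973632} = \sqrt{15240068492 - 3973632} = \sqrt{15236094860} = 2 \sqrt{3809023715}$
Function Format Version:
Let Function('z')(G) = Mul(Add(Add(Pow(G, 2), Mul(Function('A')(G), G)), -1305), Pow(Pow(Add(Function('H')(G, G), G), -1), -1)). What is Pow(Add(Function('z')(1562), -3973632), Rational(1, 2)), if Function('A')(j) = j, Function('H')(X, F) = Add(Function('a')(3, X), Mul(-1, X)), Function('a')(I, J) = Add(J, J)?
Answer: Mul(2, Pow(3809023715, Rational(1, 2))) ≈ 1.2343e+5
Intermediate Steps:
Function('a')(I, J) = Mul(2, J)
Function('H')(X, F) = X (Function('H')(X, F) = Add(Mul(2, X), Mul(-1, X)) = X)
Function('z')(G) = Mul(2, G, Add(-1305, Mul(2, Pow(G, 2)))) (Function('z')(G) = Mul(Add(Add(Pow(G, 2), Mul(G, G)), -1305), Pow(Pow(Add(G, G), -1), -1)) = Mul(Add(Add(Pow(G, 2), Pow(G, 2)), -1305), Pow(Pow(Mul(2, G), -1), -1)) = Mul(Add(Mul(2, Pow(G, 2)), -1305), Pow(Mul(Rational(1, 2), Pow(G, -1)), -1)) = Mul(Add(-1305, Mul(2, Pow(G, 2))), Mul(2, G)) = Mul(2, G, Add(-1305, Mul(2, Pow(G, 2)))))
Pow(Add(Function('z')(1562), -3973632), Rational(1, 2)) = Pow(Add(Add(Mul(-2610, 1562), Mul(4, Pow(1562, 3))), -3973632), Rational(1, 2)) = Pow(Add(Add(-4076820, Mul(4, 3811036328)), -3973632), Rational(1, 2)) = Pow(Add(Add(-4076820, 15244145312), -3973632), Rational(1, 2)) = Pow(Add(15240068492, -3973632), Rational(1, 2)) = Pow(15236094860, Rational(1, 2)) = Mul(2, Pow(3809023715, Rational(1, 2)))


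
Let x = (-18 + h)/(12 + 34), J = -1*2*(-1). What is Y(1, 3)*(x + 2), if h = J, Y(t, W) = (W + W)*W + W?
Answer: 798/23 ≈ 34.696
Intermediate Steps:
Y(t, W) = W + 2*W**2 (Y(t, W) = (2*W)*W + W = 2*W**2 + W = W + 2*W**2)
J = 2 (J = -2*(-1) = 2)
h = 2
x = -8/23 (x = (-18 + 2)/(12 + 34) = -16/46 = -16*1/46 = -8/23 ≈ -0.34783)
Y(1, 3)*(x + 2) = (3*(1 + 2*3))*(-8/23 + 2) = (3*(1 + 6))*(38/23) = (3*7)*(38/23) = 21*(38/23) = 798/23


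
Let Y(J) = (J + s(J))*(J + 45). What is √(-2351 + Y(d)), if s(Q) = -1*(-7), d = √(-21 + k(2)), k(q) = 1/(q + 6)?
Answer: √(-32910 + 208*I*√334)/4 ≈ 2.6149 + 45.428*I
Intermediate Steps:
k(q) = 1/(6 + q)
d = I*√334/4 (d = √(-21 + 1/(6 + 2)) = √(-21 + 1/8) = √(-21 + ⅛) = √(-167/8) = I*√334/4 ≈ 4.5689*I)
s(Q) = 7
Y(J) = (7 + J)*(45 + J) (Y(J) = (J + 7)*(J + 45) = (7 + J)*(45 + J))
√(-2351 + Y(d)) = √(-2351 + (315 + (I*√334/4)² + 52*(I*√334/4))) = √(-2351 + (315 - 167/8 + 13*I*√334)) = √(-2351 + (2353/8 + 13*I*√334)) = √(-16455/8 + 13*I*√334)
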